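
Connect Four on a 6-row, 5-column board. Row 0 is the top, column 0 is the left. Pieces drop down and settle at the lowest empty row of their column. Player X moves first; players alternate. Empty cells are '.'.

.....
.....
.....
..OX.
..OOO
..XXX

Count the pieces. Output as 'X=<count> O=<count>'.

X=4 O=4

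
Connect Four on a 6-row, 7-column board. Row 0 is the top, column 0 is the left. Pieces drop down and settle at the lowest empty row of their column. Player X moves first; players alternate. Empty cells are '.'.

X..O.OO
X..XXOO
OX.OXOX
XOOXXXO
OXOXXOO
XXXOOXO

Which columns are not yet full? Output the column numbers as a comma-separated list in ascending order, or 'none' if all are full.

Answer: 1,2,4

Derivation:
col 0: top cell = 'X' → FULL
col 1: top cell = '.' → open
col 2: top cell = '.' → open
col 3: top cell = 'O' → FULL
col 4: top cell = '.' → open
col 5: top cell = 'O' → FULL
col 6: top cell = 'O' → FULL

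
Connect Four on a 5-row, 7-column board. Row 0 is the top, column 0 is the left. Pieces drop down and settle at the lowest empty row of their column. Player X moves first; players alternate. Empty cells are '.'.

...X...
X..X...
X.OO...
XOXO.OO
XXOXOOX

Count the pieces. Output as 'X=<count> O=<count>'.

X=10 O=9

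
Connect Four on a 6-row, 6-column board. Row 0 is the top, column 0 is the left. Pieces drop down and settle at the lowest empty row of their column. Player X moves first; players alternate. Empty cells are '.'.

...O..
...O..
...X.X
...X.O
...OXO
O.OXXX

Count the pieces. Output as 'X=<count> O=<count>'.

X=7 O=7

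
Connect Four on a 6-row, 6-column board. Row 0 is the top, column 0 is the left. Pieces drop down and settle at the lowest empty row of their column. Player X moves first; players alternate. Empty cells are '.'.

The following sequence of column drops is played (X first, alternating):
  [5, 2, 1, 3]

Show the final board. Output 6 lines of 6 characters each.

Answer: ......
......
......
......
......
.XOO.X

Derivation:
Move 1: X drops in col 5, lands at row 5
Move 2: O drops in col 2, lands at row 5
Move 3: X drops in col 1, lands at row 5
Move 4: O drops in col 3, lands at row 5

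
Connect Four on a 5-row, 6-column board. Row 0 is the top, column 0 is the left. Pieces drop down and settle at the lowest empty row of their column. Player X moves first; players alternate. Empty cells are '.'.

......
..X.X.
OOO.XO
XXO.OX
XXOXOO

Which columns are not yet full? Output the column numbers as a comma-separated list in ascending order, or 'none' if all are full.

col 0: top cell = '.' → open
col 1: top cell = '.' → open
col 2: top cell = '.' → open
col 3: top cell = '.' → open
col 4: top cell = '.' → open
col 5: top cell = '.' → open

Answer: 0,1,2,3,4,5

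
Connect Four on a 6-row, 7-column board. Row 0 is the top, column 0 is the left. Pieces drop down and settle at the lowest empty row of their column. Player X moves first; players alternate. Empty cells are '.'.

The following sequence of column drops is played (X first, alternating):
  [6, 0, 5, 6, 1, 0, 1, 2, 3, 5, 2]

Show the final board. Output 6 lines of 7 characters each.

Move 1: X drops in col 6, lands at row 5
Move 2: O drops in col 0, lands at row 5
Move 3: X drops in col 5, lands at row 5
Move 4: O drops in col 6, lands at row 4
Move 5: X drops in col 1, lands at row 5
Move 6: O drops in col 0, lands at row 4
Move 7: X drops in col 1, lands at row 4
Move 8: O drops in col 2, lands at row 5
Move 9: X drops in col 3, lands at row 5
Move 10: O drops in col 5, lands at row 4
Move 11: X drops in col 2, lands at row 4

Answer: .......
.......
.......
.......
OXX..OO
OXOX.XX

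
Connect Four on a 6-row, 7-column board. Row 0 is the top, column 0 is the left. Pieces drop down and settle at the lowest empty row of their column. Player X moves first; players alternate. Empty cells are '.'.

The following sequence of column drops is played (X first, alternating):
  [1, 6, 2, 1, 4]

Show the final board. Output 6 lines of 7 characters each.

Answer: .......
.......
.......
.......
.O.....
.XX.X.O

Derivation:
Move 1: X drops in col 1, lands at row 5
Move 2: O drops in col 6, lands at row 5
Move 3: X drops in col 2, lands at row 5
Move 4: O drops in col 1, lands at row 4
Move 5: X drops in col 4, lands at row 5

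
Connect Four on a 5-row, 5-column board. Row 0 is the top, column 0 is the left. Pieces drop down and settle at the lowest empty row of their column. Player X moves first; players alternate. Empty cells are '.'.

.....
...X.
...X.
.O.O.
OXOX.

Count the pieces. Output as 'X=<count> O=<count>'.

X=4 O=4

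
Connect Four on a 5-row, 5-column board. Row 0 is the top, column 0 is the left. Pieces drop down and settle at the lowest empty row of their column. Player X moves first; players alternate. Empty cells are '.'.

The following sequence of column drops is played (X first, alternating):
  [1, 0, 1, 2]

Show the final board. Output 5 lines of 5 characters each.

Answer: .....
.....
.....
.X...
OXO..

Derivation:
Move 1: X drops in col 1, lands at row 4
Move 2: O drops in col 0, lands at row 4
Move 3: X drops in col 1, lands at row 3
Move 4: O drops in col 2, lands at row 4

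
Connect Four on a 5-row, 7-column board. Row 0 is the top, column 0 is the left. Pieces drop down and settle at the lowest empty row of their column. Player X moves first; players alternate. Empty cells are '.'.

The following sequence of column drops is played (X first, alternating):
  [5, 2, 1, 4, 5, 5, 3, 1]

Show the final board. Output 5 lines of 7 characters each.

Answer: .......
.......
.....O.
.O...X.
.XOXOX.

Derivation:
Move 1: X drops in col 5, lands at row 4
Move 2: O drops in col 2, lands at row 4
Move 3: X drops in col 1, lands at row 4
Move 4: O drops in col 4, lands at row 4
Move 5: X drops in col 5, lands at row 3
Move 6: O drops in col 5, lands at row 2
Move 7: X drops in col 3, lands at row 4
Move 8: O drops in col 1, lands at row 3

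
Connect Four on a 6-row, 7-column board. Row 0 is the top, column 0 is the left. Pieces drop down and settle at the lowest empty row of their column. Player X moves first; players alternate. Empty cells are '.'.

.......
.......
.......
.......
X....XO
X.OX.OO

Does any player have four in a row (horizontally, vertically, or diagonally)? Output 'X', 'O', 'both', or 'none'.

none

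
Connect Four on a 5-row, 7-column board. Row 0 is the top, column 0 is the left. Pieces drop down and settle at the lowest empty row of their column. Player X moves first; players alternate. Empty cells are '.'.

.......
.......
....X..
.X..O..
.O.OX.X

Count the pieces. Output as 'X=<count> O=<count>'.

X=4 O=3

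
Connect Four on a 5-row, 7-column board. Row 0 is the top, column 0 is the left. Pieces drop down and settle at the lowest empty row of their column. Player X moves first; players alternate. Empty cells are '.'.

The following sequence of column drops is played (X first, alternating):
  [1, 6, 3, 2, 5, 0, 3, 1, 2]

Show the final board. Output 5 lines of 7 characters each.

Answer: .......
.......
.......
.OXX...
OXOX.XO

Derivation:
Move 1: X drops in col 1, lands at row 4
Move 2: O drops in col 6, lands at row 4
Move 3: X drops in col 3, lands at row 4
Move 4: O drops in col 2, lands at row 4
Move 5: X drops in col 5, lands at row 4
Move 6: O drops in col 0, lands at row 4
Move 7: X drops in col 3, lands at row 3
Move 8: O drops in col 1, lands at row 3
Move 9: X drops in col 2, lands at row 3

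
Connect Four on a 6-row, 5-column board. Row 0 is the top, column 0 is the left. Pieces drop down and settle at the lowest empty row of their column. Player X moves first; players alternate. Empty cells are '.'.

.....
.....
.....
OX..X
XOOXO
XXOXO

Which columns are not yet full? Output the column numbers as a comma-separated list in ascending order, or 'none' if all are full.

Answer: 0,1,2,3,4

Derivation:
col 0: top cell = '.' → open
col 1: top cell = '.' → open
col 2: top cell = '.' → open
col 3: top cell = '.' → open
col 4: top cell = '.' → open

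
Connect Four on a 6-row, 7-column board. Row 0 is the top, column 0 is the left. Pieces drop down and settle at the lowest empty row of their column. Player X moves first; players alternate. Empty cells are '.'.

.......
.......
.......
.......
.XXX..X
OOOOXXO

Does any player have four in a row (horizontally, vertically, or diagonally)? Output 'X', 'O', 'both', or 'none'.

O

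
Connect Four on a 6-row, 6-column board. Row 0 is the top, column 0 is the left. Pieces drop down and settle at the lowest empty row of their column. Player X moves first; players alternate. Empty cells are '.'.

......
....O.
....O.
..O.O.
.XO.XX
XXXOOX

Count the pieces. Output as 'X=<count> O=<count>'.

X=7 O=7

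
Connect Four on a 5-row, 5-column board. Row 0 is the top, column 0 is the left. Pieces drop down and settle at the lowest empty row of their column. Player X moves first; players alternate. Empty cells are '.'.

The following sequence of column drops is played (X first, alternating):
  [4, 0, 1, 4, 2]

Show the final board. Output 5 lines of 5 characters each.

Move 1: X drops in col 4, lands at row 4
Move 2: O drops in col 0, lands at row 4
Move 3: X drops in col 1, lands at row 4
Move 4: O drops in col 4, lands at row 3
Move 5: X drops in col 2, lands at row 4

Answer: .....
.....
.....
....O
OXX.X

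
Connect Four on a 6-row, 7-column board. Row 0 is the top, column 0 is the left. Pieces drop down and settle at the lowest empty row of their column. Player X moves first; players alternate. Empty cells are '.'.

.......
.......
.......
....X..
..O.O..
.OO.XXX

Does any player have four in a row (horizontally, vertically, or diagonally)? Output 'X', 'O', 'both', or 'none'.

none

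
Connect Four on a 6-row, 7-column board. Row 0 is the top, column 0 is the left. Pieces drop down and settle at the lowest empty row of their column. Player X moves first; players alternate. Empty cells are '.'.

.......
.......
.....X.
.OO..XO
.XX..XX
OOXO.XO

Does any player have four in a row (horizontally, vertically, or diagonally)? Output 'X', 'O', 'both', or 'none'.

X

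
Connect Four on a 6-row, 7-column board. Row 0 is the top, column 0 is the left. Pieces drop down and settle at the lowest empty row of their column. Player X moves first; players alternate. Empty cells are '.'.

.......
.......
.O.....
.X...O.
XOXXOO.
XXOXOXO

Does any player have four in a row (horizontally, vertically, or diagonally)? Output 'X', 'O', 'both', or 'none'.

none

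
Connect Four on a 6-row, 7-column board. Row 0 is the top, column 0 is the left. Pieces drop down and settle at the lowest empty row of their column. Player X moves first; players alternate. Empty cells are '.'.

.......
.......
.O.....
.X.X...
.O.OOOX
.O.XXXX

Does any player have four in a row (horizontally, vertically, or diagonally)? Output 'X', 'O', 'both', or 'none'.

X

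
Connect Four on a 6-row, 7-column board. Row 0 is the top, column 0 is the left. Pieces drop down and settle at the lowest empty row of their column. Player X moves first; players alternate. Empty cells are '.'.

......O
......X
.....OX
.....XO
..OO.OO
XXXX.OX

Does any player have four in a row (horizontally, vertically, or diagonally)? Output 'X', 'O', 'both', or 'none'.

X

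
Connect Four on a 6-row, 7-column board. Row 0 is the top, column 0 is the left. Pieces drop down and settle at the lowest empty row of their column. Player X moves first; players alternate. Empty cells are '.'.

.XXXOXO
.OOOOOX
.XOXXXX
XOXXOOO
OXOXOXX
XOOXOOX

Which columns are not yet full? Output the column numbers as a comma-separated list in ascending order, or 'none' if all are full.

col 0: top cell = '.' → open
col 1: top cell = 'X' → FULL
col 2: top cell = 'X' → FULL
col 3: top cell = 'X' → FULL
col 4: top cell = 'O' → FULL
col 5: top cell = 'X' → FULL
col 6: top cell = 'O' → FULL

Answer: 0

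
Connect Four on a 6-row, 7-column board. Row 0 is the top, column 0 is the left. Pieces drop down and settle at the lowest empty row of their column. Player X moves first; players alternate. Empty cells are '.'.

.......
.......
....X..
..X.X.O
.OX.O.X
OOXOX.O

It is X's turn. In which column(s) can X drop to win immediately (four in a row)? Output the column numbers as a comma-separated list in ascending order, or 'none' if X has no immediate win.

col 0: drop X → no win
col 1: drop X → no win
col 2: drop X → WIN!
col 3: drop X → no win
col 4: drop X → no win
col 5: drop X → no win
col 6: drop X → no win

Answer: 2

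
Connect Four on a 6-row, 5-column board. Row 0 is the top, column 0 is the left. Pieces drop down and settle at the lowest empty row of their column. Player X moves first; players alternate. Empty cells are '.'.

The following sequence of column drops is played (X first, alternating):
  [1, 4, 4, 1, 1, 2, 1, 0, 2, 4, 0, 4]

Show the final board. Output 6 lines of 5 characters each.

Move 1: X drops in col 1, lands at row 5
Move 2: O drops in col 4, lands at row 5
Move 3: X drops in col 4, lands at row 4
Move 4: O drops in col 1, lands at row 4
Move 5: X drops in col 1, lands at row 3
Move 6: O drops in col 2, lands at row 5
Move 7: X drops in col 1, lands at row 2
Move 8: O drops in col 0, lands at row 5
Move 9: X drops in col 2, lands at row 4
Move 10: O drops in col 4, lands at row 3
Move 11: X drops in col 0, lands at row 4
Move 12: O drops in col 4, lands at row 2

Answer: .....
.....
.X..O
.X..O
XOX.X
OXO.O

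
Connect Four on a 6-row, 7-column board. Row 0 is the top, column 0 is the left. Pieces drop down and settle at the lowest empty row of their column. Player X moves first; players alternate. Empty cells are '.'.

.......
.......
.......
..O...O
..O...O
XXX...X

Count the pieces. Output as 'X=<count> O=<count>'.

X=4 O=4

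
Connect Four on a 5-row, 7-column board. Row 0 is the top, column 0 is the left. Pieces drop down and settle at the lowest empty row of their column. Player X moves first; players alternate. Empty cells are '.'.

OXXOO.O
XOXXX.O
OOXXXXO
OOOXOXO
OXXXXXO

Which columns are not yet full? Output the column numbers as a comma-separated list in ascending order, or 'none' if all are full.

Answer: 5

Derivation:
col 0: top cell = 'O' → FULL
col 1: top cell = 'X' → FULL
col 2: top cell = 'X' → FULL
col 3: top cell = 'O' → FULL
col 4: top cell = 'O' → FULL
col 5: top cell = '.' → open
col 6: top cell = 'O' → FULL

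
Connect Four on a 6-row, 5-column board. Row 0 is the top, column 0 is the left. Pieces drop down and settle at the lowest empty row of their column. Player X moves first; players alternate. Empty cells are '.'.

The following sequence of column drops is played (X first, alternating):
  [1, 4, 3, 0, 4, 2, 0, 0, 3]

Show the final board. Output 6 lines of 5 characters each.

Answer: .....
.....
.....
O....
X..XX
OXOXO

Derivation:
Move 1: X drops in col 1, lands at row 5
Move 2: O drops in col 4, lands at row 5
Move 3: X drops in col 3, lands at row 5
Move 4: O drops in col 0, lands at row 5
Move 5: X drops in col 4, lands at row 4
Move 6: O drops in col 2, lands at row 5
Move 7: X drops in col 0, lands at row 4
Move 8: O drops in col 0, lands at row 3
Move 9: X drops in col 3, lands at row 4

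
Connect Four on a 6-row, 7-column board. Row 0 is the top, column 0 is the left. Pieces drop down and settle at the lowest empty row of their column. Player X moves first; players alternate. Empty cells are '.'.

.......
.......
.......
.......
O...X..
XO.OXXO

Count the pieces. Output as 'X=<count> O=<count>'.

X=4 O=4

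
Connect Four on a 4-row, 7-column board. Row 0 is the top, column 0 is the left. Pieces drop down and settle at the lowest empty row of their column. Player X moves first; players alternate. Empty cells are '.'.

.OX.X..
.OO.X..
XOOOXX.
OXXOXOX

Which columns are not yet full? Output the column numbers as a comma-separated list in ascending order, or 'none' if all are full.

Answer: 0,3,5,6

Derivation:
col 0: top cell = '.' → open
col 1: top cell = 'O' → FULL
col 2: top cell = 'X' → FULL
col 3: top cell = '.' → open
col 4: top cell = 'X' → FULL
col 5: top cell = '.' → open
col 6: top cell = '.' → open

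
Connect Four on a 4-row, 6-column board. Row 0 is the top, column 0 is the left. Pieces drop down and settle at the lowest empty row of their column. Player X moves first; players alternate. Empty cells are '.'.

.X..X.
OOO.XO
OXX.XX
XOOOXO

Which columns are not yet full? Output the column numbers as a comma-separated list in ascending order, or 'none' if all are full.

col 0: top cell = '.' → open
col 1: top cell = 'X' → FULL
col 2: top cell = '.' → open
col 3: top cell = '.' → open
col 4: top cell = 'X' → FULL
col 5: top cell = '.' → open

Answer: 0,2,3,5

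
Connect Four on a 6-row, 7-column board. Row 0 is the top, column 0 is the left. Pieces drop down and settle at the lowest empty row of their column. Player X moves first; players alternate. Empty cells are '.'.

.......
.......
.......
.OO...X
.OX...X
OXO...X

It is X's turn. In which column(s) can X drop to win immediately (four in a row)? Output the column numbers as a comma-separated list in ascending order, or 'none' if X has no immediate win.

Answer: 6

Derivation:
col 0: drop X → no win
col 1: drop X → no win
col 2: drop X → no win
col 3: drop X → no win
col 4: drop X → no win
col 5: drop X → no win
col 6: drop X → WIN!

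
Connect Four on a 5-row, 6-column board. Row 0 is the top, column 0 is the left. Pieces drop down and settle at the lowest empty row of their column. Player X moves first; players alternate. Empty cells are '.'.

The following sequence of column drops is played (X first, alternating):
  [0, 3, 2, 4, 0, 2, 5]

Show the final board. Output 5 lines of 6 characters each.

Answer: ......
......
......
X.O...
X.XOOX

Derivation:
Move 1: X drops in col 0, lands at row 4
Move 2: O drops in col 3, lands at row 4
Move 3: X drops in col 2, lands at row 4
Move 4: O drops in col 4, lands at row 4
Move 5: X drops in col 0, lands at row 3
Move 6: O drops in col 2, lands at row 3
Move 7: X drops in col 5, lands at row 4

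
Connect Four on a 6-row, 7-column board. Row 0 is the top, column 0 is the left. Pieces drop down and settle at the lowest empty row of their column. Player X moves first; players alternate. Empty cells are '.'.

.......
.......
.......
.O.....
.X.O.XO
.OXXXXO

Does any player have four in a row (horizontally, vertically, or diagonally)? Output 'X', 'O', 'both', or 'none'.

X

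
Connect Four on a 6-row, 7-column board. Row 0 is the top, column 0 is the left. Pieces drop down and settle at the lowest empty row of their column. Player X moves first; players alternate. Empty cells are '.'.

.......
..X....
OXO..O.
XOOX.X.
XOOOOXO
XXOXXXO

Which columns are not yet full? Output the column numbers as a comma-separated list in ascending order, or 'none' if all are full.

Answer: 0,1,2,3,4,5,6

Derivation:
col 0: top cell = '.' → open
col 1: top cell = '.' → open
col 2: top cell = '.' → open
col 3: top cell = '.' → open
col 4: top cell = '.' → open
col 5: top cell = '.' → open
col 6: top cell = '.' → open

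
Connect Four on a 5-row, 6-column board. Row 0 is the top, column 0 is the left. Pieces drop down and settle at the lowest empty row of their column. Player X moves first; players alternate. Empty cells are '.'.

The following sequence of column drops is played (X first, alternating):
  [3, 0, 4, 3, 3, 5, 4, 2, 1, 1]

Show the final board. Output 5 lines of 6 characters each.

Answer: ......
......
...X..
.O.OX.
OXOXXO

Derivation:
Move 1: X drops in col 3, lands at row 4
Move 2: O drops in col 0, lands at row 4
Move 3: X drops in col 4, lands at row 4
Move 4: O drops in col 3, lands at row 3
Move 5: X drops in col 3, lands at row 2
Move 6: O drops in col 5, lands at row 4
Move 7: X drops in col 4, lands at row 3
Move 8: O drops in col 2, lands at row 4
Move 9: X drops in col 1, lands at row 4
Move 10: O drops in col 1, lands at row 3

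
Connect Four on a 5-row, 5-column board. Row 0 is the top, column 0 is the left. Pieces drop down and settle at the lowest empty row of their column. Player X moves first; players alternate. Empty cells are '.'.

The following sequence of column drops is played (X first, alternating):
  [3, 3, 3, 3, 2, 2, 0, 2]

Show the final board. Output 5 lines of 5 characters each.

Answer: .....
...O.
..OX.
..OO.
X.XX.

Derivation:
Move 1: X drops in col 3, lands at row 4
Move 2: O drops in col 3, lands at row 3
Move 3: X drops in col 3, lands at row 2
Move 4: O drops in col 3, lands at row 1
Move 5: X drops in col 2, lands at row 4
Move 6: O drops in col 2, lands at row 3
Move 7: X drops in col 0, lands at row 4
Move 8: O drops in col 2, lands at row 2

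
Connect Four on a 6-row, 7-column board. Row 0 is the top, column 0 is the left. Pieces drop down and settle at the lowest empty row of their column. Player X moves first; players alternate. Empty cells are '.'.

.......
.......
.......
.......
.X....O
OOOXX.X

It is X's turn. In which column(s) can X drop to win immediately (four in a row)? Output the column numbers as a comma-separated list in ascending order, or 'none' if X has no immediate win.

col 0: drop X → no win
col 1: drop X → no win
col 2: drop X → no win
col 3: drop X → no win
col 4: drop X → no win
col 5: drop X → WIN!
col 6: drop X → no win

Answer: 5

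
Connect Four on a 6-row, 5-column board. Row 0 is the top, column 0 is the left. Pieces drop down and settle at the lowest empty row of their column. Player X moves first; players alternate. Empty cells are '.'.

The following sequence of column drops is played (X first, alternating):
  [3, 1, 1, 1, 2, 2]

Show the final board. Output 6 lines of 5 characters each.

Move 1: X drops in col 3, lands at row 5
Move 2: O drops in col 1, lands at row 5
Move 3: X drops in col 1, lands at row 4
Move 4: O drops in col 1, lands at row 3
Move 5: X drops in col 2, lands at row 5
Move 6: O drops in col 2, lands at row 4

Answer: .....
.....
.....
.O...
.XO..
.OXX.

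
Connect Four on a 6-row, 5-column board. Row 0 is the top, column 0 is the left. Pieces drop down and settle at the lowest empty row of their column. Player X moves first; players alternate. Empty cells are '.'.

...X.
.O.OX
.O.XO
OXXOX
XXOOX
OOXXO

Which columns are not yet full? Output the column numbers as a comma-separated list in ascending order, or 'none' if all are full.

col 0: top cell = '.' → open
col 1: top cell = '.' → open
col 2: top cell = '.' → open
col 3: top cell = 'X' → FULL
col 4: top cell = '.' → open

Answer: 0,1,2,4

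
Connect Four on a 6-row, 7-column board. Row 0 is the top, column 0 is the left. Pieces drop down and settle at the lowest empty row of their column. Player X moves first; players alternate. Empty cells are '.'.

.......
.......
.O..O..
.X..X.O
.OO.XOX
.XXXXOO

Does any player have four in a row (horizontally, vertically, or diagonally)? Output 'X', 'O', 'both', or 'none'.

X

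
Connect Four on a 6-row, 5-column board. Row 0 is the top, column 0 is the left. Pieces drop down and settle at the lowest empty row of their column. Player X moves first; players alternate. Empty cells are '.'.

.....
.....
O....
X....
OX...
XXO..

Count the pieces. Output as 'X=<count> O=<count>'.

X=4 O=3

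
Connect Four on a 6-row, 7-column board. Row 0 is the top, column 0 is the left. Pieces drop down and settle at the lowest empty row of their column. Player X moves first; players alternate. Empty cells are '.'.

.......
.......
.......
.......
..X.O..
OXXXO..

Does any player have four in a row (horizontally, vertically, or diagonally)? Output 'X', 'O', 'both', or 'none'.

none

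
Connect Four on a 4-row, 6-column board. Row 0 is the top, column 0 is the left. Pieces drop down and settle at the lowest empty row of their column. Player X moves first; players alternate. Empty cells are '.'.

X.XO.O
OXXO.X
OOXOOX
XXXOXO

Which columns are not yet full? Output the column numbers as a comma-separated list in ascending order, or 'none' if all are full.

col 0: top cell = 'X' → FULL
col 1: top cell = '.' → open
col 2: top cell = 'X' → FULL
col 3: top cell = 'O' → FULL
col 4: top cell = '.' → open
col 5: top cell = 'O' → FULL

Answer: 1,4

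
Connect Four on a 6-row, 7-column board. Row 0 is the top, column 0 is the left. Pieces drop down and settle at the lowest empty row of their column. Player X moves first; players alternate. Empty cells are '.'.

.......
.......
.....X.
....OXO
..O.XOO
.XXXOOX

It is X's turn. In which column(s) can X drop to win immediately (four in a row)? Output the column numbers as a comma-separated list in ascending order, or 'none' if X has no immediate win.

col 0: drop X → WIN!
col 1: drop X → no win
col 2: drop X → no win
col 3: drop X → no win
col 4: drop X → no win
col 5: drop X → no win
col 6: drop X → WIN!

Answer: 0,6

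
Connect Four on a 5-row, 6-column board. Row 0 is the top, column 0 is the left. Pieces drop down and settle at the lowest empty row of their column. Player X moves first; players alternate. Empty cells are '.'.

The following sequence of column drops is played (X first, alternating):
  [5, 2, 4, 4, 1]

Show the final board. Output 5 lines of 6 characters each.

Move 1: X drops in col 5, lands at row 4
Move 2: O drops in col 2, lands at row 4
Move 3: X drops in col 4, lands at row 4
Move 4: O drops in col 4, lands at row 3
Move 5: X drops in col 1, lands at row 4

Answer: ......
......
......
....O.
.XO.XX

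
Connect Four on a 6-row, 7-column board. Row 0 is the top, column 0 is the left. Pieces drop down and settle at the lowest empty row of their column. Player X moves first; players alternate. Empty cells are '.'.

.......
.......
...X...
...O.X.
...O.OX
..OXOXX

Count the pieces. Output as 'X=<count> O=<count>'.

X=6 O=5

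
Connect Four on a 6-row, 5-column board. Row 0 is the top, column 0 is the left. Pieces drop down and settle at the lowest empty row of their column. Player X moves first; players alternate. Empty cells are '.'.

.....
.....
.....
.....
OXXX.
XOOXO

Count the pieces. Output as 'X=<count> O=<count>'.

X=5 O=4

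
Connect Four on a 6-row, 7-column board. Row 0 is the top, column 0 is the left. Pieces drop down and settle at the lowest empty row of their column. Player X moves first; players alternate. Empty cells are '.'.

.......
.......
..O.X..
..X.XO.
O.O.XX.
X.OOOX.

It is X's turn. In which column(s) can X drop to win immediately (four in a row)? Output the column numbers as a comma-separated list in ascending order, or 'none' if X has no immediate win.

Answer: 4

Derivation:
col 0: drop X → no win
col 1: drop X → no win
col 2: drop X → no win
col 3: drop X → no win
col 4: drop X → WIN!
col 5: drop X → no win
col 6: drop X → no win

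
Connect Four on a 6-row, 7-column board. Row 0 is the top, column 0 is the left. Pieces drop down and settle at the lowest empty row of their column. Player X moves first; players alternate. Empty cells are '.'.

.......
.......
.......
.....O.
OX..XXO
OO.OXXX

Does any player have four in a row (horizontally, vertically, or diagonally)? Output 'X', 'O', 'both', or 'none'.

none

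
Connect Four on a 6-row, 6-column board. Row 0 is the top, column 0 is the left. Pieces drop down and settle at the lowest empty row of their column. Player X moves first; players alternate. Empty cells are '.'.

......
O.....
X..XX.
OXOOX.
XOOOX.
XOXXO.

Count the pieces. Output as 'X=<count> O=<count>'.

X=10 O=9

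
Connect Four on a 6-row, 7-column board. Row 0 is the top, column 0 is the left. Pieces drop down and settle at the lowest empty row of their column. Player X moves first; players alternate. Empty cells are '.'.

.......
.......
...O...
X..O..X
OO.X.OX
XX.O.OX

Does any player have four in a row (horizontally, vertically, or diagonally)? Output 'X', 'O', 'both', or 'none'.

none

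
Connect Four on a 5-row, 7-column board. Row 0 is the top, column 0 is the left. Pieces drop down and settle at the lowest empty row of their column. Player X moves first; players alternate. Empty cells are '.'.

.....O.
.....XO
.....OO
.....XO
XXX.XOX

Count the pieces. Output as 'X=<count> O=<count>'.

X=7 O=6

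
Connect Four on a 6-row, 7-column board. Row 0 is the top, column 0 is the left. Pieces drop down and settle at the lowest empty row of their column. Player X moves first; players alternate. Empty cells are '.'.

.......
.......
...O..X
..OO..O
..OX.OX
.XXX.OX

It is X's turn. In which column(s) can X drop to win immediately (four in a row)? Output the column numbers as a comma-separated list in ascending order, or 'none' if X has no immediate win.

Answer: 0,4

Derivation:
col 0: drop X → WIN!
col 1: drop X → no win
col 2: drop X → no win
col 3: drop X → no win
col 4: drop X → WIN!
col 5: drop X → no win
col 6: drop X → no win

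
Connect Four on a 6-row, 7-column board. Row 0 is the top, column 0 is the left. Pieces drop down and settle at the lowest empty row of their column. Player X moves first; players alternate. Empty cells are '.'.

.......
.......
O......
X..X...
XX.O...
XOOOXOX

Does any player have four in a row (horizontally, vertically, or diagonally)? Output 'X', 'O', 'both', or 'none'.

none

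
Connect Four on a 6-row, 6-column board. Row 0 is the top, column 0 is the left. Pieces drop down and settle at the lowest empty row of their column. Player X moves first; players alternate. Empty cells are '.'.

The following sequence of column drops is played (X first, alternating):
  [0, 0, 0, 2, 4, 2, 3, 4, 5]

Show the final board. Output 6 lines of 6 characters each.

Answer: ......
......
......
X.....
O.O.O.
X.OXXX

Derivation:
Move 1: X drops in col 0, lands at row 5
Move 2: O drops in col 0, lands at row 4
Move 3: X drops in col 0, lands at row 3
Move 4: O drops in col 2, lands at row 5
Move 5: X drops in col 4, lands at row 5
Move 6: O drops in col 2, lands at row 4
Move 7: X drops in col 3, lands at row 5
Move 8: O drops in col 4, lands at row 4
Move 9: X drops in col 5, lands at row 5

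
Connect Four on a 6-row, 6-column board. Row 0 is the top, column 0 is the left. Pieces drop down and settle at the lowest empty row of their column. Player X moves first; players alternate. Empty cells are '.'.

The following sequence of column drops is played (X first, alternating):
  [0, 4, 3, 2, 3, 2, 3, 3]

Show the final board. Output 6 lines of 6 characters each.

Move 1: X drops in col 0, lands at row 5
Move 2: O drops in col 4, lands at row 5
Move 3: X drops in col 3, lands at row 5
Move 4: O drops in col 2, lands at row 5
Move 5: X drops in col 3, lands at row 4
Move 6: O drops in col 2, lands at row 4
Move 7: X drops in col 3, lands at row 3
Move 8: O drops in col 3, lands at row 2

Answer: ......
......
...O..
...X..
..OX..
X.OXO.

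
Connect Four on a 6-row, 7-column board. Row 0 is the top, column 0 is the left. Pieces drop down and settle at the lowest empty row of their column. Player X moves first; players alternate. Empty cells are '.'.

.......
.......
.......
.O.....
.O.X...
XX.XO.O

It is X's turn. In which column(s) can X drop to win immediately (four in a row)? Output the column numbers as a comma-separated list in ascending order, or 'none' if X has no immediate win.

Answer: 2

Derivation:
col 0: drop X → no win
col 1: drop X → no win
col 2: drop X → WIN!
col 3: drop X → no win
col 4: drop X → no win
col 5: drop X → no win
col 6: drop X → no win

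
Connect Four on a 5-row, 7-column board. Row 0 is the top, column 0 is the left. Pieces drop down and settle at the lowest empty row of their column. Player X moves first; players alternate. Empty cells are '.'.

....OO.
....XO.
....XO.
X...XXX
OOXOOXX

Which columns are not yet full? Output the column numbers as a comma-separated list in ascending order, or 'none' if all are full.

Answer: 0,1,2,3,6

Derivation:
col 0: top cell = '.' → open
col 1: top cell = '.' → open
col 2: top cell = '.' → open
col 3: top cell = '.' → open
col 4: top cell = 'O' → FULL
col 5: top cell = 'O' → FULL
col 6: top cell = '.' → open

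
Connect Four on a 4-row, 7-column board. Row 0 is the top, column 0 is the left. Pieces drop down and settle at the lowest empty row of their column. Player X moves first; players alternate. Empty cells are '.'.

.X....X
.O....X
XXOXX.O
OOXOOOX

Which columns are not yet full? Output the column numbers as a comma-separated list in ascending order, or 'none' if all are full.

col 0: top cell = '.' → open
col 1: top cell = 'X' → FULL
col 2: top cell = '.' → open
col 3: top cell = '.' → open
col 4: top cell = '.' → open
col 5: top cell = '.' → open
col 6: top cell = 'X' → FULL

Answer: 0,2,3,4,5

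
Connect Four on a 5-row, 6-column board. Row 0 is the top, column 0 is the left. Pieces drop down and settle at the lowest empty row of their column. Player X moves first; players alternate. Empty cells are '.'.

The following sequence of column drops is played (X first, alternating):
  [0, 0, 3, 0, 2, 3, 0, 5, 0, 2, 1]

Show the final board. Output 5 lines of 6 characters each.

Move 1: X drops in col 0, lands at row 4
Move 2: O drops in col 0, lands at row 3
Move 3: X drops in col 3, lands at row 4
Move 4: O drops in col 0, lands at row 2
Move 5: X drops in col 2, lands at row 4
Move 6: O drops in col 3, lands at row 3
Move 7: X drops in col 0, lands at row 1
Move 8: O drops in col 5, lands at row 4
Move 9: X drops in col 0, lands at row 0
Move 10: O drops in col 2, lands at row 3
Move 11: X drops in col 1, lands at row 4

Answer: X.....
X.....
O.....
O.OO..
XXXX.O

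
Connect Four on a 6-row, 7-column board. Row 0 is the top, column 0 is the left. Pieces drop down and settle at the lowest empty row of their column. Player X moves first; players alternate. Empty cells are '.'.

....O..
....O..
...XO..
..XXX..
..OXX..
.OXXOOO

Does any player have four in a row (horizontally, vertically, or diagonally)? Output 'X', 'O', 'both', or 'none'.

X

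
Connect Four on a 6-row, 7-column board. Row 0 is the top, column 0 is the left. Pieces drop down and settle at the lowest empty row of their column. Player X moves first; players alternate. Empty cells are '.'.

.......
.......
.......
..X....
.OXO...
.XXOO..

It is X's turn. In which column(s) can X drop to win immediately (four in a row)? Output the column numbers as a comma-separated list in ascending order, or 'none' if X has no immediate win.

col 0: drop X → no win
col 1: drop X → no win
col 2: drop X → WIN!
col 3: drop X → no win
col 4: drop X → no win
col 5: drop X → no win
col 6: drop X → no win

Answer: 2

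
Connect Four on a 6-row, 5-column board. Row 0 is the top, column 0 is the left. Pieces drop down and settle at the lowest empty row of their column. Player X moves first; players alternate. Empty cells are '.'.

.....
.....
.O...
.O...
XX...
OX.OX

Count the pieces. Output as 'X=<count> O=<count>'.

X=4 O=4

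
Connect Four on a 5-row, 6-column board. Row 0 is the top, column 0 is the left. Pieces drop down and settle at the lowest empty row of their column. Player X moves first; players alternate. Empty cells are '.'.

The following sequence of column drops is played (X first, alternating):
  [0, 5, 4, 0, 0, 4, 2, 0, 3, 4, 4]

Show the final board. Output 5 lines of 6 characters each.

Answer: ......
O...X.
X...O.
O...O.
X.XXXO

Derivation:
Move 1: X drops in col 0, lands at row 4
Move 2: O drops in col 5, lands at row 4
Move 3: X drops in col 4, lands at row 4
Move 4: O drops in col 0, lands at row 3
Move 5: X drops in col 0, lands at row 2
Move 6: O drops in col 4, lands at row 3
Move 7: X drops in col 2, lands at row 4
Move 8: O drops in col 0, lands at row 1
Move 9: X drops in col 3, lands at row 4
Move 10: O drops in col 4, lands at row 2
Move 11: X drops in col 4, lands at row 1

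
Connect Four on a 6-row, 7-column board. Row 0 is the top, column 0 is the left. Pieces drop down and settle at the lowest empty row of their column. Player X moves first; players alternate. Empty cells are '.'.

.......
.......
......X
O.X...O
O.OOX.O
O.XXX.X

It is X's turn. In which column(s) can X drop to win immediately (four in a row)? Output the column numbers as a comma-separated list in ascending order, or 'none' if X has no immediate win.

col 0: drop X → no win
col 1: drop X → WIN!
col 2: drop X → no win
col 3: drop X → no win
col 4: drop X → no win
col 5: drop X → WIN!
col 6: drop X → no win

Answer: 1,5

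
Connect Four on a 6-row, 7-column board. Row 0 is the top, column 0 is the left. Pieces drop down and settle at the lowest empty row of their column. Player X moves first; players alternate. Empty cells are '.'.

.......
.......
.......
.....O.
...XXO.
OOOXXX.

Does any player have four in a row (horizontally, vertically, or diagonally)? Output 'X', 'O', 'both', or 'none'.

none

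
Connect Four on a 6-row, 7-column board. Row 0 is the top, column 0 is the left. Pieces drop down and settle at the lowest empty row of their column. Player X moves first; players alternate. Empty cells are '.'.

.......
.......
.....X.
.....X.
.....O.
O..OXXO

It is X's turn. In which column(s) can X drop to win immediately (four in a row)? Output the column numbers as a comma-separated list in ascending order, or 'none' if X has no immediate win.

Answer: none

Derivation:
col 0: drop X → no win
col 1: drop X → no win
col 2: drop X → no win
col 3: drop X → no win
col 4: drop X → no win
col 5: drop X → no win
col 6: drop X → no win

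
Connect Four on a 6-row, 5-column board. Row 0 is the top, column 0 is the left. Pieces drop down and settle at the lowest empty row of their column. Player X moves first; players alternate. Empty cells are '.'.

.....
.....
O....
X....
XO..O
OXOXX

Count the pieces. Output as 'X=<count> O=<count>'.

X=5 O=5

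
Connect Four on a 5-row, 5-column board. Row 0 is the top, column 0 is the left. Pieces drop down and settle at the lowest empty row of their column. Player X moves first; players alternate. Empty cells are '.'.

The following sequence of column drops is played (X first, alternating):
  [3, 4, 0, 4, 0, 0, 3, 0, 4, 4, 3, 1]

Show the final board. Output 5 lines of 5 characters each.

Answer: .....
O...O
O..XX
X..XO
XO.XO

Derivation:
Move 1: X drops in col 3, lands at row 4
Move 2: O drops in col 4, lands at row 4
Move 3: X drops in col 0, lands at row 4
Move 4: O drops in col 4, lands at row 3
Move 5: X drops in col 0, lands at row 3
Move 6: O drops in col 0, lands at row 2
Move 7: X drops in col 3, lands at row 3
Move 8: O drops in col 0, lands at row 1
Move 9: X drops in col 4, lands at row 2
Move 10: O drops in col 4, lands at row 1
Move 11: X drops in col 3, lands at row 2
Move 12: O drops in col 1, lands at row 4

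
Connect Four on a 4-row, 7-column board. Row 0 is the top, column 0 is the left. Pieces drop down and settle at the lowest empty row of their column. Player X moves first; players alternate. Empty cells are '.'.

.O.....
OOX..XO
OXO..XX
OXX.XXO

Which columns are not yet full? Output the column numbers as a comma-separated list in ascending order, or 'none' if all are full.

col 0: top cell = '.' → open
col 1: top cell = 'O' → FULL
col 2: top cell = '.' → open
col 3: top cell = '.' → open
col 4: top cell = '.' → open
col 5: top cell = '.' → open
col 6: top cell = '.' → open

Answer: 0,2,3,4,5,6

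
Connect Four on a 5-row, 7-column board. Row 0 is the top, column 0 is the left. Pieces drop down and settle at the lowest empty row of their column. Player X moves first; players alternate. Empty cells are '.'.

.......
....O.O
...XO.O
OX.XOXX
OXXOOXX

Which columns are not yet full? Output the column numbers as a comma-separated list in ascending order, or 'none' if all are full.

Answer: 0,1,2,3,4,5,6

Derivation:
col 0: top cell = '.' → open
col 1: top cell = '.' → open
col 2: top cell = '.' → open
col 3: top cell = '.' → open
col 4: top cell = '.' → open
col 5: top cell = '.' → open
col 6: top cell = '.' → open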